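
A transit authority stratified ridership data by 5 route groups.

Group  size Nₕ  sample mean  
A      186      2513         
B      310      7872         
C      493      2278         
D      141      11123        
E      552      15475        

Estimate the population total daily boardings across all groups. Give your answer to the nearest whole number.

Population total = Σ Nₕ·x̄ₕ (each stratum's size times its mean).
186·2513 + 310·7872 + 493·2278 + 141·11123 + 552·15475 = 467418 + 2440320 + 1123054 + 1568343 + 8542200 = 14141335.

14141335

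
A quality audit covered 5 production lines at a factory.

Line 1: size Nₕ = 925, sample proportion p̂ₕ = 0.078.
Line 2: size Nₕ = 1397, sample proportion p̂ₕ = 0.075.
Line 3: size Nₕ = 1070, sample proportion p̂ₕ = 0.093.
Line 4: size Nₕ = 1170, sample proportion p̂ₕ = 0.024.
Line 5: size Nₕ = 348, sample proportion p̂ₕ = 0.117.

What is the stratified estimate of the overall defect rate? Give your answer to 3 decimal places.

Wₕ = Nₕ/N with N = 4910: 0.1884, 0.2845, 0.2179, 0.2383, 0.0709.
p̂_st = 0.1884·0.078 + 0.2845·0.075 + 0.2179·0.093 + 0.2383·0.024 + 0.0709·0.117 ≈ 0.07031... → 0.070.

0.070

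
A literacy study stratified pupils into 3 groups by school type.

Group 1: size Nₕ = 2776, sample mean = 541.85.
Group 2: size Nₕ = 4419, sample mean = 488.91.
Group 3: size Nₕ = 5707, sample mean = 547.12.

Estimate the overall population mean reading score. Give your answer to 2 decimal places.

526.05

N = 12902; weights Wₕ = Nₕ/N = (0.2152, 0.3425, 0.4423).
x̄_st = Σ Wₕ·x̄ₕ = 0.2152·541.85 + 0.3425·488.91 + 0.4423·547.12 ≈ 526.0489...
→ 526.05.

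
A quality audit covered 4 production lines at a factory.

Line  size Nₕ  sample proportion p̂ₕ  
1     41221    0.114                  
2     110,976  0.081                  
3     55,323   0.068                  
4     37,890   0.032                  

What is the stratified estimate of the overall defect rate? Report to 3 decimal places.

0.076

Wₕ = Nₕ/N with N = 245410: 0.1680, 0.4522, 0.2254, 0.1544.
p̂_st = 0.1680·0.114 + 0.4522·0.081 + 0.2254·0.068 + 0.1544·0.032 ≈ 0.07605... → 0.076.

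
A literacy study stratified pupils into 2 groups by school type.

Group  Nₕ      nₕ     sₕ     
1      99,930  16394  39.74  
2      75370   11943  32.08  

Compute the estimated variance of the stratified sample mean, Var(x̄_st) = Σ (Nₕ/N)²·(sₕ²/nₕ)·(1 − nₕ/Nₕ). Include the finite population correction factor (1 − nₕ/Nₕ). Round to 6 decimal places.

0.039573

N = 175300; Wₕ = Nₕ/N.
group 1: (99930/175300)²·39.74²/16394·(1 − 16394/99930) = 0.026168361
group 2: (75370/175300)²·32.08²/11943·(1 − 11943/75370) = 0.013404917
Sum = 0.039573279 → 0.039573.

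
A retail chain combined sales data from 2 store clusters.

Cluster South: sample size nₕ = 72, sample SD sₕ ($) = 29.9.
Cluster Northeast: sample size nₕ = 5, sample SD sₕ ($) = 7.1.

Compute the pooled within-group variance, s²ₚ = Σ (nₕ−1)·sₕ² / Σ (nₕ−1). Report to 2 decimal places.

Degrees of freedom: 71 + 4 = 75.
Σ(nₕ−1)sₕ² = 71·894.01 + 4·50.41 = 63676.35.
s²ₚ = 63676.35 / 75 = 849.018 → 849.02.

849.02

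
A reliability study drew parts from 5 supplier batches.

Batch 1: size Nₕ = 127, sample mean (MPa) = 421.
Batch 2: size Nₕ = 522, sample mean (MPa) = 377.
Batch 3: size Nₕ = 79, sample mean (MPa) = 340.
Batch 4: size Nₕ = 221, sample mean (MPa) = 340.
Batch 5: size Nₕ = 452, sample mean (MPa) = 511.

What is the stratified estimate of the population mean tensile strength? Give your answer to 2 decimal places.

416.30

N = 127 + 522 + 79 + 221 + 452 = 1401.
The stratified mean weights each stratum mean by its population share Nₕ/N.
Σ Nₕx̄ₕ = 127·421 + 522·377 + 79·340 + 221·340 + 452·511 = 53467 + 196794 + 26860 + 75140 + 230972 = 583233.
Divide by N: 583233 / 1401 = 416.2976... → 416.30.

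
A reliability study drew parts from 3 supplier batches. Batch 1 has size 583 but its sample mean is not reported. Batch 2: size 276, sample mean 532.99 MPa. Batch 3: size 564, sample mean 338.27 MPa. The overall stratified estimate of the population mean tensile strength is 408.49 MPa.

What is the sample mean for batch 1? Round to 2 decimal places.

417.48

Σ Nₕx̄ₕ = N·μ, so 583·x̄_1 = 1423·408.49 − (276·532.99 + 564·338.27).
= 581281.27 − 337889.52 = 243391.75.
x̄_1 = 243391.75 / 583 = 417.4816... → 417.48.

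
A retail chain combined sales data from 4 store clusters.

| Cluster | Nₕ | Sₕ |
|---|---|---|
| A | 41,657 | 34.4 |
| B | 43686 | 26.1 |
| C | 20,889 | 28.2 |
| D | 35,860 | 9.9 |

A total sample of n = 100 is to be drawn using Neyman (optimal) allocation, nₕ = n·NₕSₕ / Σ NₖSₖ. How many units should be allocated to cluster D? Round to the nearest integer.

10

Σ NₕSₕ = 41657·34.4 + 43686·26.1 + 20889·28.2 + 35860·9.9 = 3517289.2.
Share for D: 355014/3517289.2 = 0.10093.
n_D = 100 × 0.10093 = 10.093... → 10.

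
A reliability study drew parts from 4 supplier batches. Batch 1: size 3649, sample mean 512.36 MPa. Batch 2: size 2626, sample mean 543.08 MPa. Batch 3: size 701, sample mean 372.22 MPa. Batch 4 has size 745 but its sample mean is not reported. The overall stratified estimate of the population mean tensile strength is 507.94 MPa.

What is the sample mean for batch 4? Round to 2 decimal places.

N = 3649 + 2626 + 701 + 745 = 7721.
Overall total = μ·N = 507.94·7721 = 3921804.74.
Subtract the known strata: 3649·512.36 + 2626·543.08 + 701·372.22 = 3556655.94.
Remaining total for batch 4: 3921804.74 − 3556655.94 = 365148.8.
Divide by its size: 365148.8 / 745 = 490.1326... → 490.13.

490.13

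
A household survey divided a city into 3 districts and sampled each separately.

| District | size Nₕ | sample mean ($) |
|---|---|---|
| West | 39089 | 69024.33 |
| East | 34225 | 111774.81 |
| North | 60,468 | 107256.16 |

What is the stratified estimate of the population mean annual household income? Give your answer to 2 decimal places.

97241.41

N = 133782; weights Wₕ = Nₕ/N = (0.2922, 0.2558, 0.4520).
x̄_st = Σ Wₕ·x̄ₕ = 0.2922·69024.33 + 0.2558·111774.81 + 0.4520·107256.16 ≈ 97241.4106...
→ 97241.41.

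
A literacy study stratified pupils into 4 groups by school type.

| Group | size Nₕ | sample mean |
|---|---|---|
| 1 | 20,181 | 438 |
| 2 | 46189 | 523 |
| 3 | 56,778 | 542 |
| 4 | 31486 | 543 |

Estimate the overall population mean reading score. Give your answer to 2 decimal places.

x̄_st = (Σ Nₕx̄ₕ) / (Σ Nₕ) = (20181·438 + 46189·523 + 56778·542 + 31486·543) / 154634
= 80866699 / 154634 = 522.9555... → 522.96.

522.96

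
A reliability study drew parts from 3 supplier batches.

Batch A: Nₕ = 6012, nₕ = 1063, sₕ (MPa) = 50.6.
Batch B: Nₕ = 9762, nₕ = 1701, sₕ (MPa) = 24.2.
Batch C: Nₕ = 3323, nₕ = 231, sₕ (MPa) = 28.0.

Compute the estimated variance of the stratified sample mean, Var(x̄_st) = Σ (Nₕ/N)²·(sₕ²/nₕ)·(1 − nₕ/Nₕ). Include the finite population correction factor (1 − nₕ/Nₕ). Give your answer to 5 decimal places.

0.36641

N = 19097; Wₕ = Nₕ/N.
batch A: (6012/19097)²·50.6²/1063·(1 − 1063/6012) = 0.19650513
batch B: (9762/19097)²·24.2²/1701·(1 − 1701/9762) = 0.07428889
batch C: (3323/19097)²·28.0²/231·(1 − 231/3323) = 0.09561887
Sum = 0.36641289 → 0.36641.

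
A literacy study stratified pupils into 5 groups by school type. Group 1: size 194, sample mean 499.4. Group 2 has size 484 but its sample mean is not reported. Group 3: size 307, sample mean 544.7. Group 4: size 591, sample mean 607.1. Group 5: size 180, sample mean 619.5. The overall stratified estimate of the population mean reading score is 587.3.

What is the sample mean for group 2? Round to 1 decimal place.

Σ Nₕx̄ₕ = N·μ, so 484·x̄_2 = 1756·587.3 − (194·499.4 + 307·544.7 + 591·607.1 + 180·619.5).
= 1031298.8 − 734412.6 = 296886.2.
x̄_2 = 296886.2 / 484 = 613.401... → 613.4.

613.4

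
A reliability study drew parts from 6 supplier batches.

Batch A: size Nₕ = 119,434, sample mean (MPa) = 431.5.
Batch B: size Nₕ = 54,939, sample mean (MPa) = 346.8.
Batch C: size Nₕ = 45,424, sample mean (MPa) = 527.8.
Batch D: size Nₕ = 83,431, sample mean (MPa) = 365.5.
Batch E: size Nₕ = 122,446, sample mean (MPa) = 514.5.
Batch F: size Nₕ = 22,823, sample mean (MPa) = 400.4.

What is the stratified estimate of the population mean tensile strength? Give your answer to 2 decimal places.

439.68

N = 448497; weights Wₕ = Nₕ/N = (0.2663, 0.1225, 0.1013, 0.1860, 0.2730, 0.0509).
x̄_st = Σ Wₕ·x̄ₕ = 0.2663·431.5 + 0.1225·346.8 + 0.1013·527.8 + 0.1860·365.5 + 0.2730·514.5 + 0.0509·400.4 ≈ 439.6779...
→ 439.68.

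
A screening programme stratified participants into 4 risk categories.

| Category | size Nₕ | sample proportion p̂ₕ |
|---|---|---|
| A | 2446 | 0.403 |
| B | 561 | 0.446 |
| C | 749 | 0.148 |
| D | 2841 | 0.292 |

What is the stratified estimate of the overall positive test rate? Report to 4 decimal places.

0.3299

N = 2446 + 561 + 749 + 2841 = 6597.
Overall proportion = Σ (Nₕ/N)·p̂ₕ.
Σ Nₕp̂ₕ = 985.738 + 250.206 + 110.852 + 829.572 = 2176.368.
2176.368 / 6597 = 0.329903... → 0.3299.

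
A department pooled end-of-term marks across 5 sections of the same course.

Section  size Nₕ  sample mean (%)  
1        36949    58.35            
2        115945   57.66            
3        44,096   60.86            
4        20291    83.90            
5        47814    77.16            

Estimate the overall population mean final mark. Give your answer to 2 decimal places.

N = 265095; weights Wₕ = Nₕ/N = (0.1394, 0.4374, 0.1663, 0.0765, 0.1804).
x̄_st = Σ Wₕ·x̄ₕ = 0.1394·58.35 + 0.4374·57.66 + 0.1663·60.86 + 0.0765·83.90 + 0.1804·77.16 ≈ 63.8141...
→ 63.81.

63.81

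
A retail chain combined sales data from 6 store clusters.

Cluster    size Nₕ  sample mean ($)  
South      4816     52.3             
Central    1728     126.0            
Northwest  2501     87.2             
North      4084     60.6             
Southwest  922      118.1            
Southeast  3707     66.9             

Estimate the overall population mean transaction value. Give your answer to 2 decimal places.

72.76

N = 17758; weights Wₕ = Nₕ/N = (0.2712, 0.0973, 0.1408, 0.2300, 0.0519, 0.2088).
x̄_st = Σ Wₕ·x̄ₕ = 0.2712·52.3 + 0.0973·126.0 + 0.1408·87.2 + 0.2300·60.6 + 0.0519·118.1 + 0.2088·66.9 ≈ 72.7598...
→ 72.76.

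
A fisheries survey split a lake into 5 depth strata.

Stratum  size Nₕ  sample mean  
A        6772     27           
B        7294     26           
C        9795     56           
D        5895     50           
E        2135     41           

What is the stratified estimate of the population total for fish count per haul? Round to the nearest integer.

1303293

A: 6772·27 = 182844
B: 7294·26 = 189644
C: 9795·56 = 548520
D: 5895·50 = 294750
E: 2135·41 = 87535
τ̂ = Σ Nₕx̄ₕ = 1303293.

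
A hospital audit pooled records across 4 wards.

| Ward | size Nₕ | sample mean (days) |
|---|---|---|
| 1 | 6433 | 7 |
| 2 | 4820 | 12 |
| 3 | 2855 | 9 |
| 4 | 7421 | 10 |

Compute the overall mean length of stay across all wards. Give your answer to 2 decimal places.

N = 6433 + 4820 + 2855 + 7421 = 21529.
Overall mean = Σ (Nₕ/N)·x̄ₕ — weight by population share, not a simple average.
Σ Nₕx̄ₕ = 6433·7 + 4820·12 + 2855·9 + 7421·10 = 45031 + 57840 + 25695 + 74210 = 202776.
Divide by N: 202776 / 21529 = 9.4187... → 9.42.

9.42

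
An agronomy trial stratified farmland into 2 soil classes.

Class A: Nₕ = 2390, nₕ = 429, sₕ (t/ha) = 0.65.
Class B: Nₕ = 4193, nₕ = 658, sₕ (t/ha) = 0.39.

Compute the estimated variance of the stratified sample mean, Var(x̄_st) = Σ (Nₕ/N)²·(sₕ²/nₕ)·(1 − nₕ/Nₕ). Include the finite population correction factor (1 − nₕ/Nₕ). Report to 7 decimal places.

N = 6583; Wₕ = Nₕ/N.
class A: (2390/6583)²·0.65²/429·(1 − 429/2390) = 0.0001065117
class B: (4193/6583)²·0.39²/658·(1 − 658/4193) = 0.0000790624
Sum = 0.0001855741 → 0.0001856.

0.0001856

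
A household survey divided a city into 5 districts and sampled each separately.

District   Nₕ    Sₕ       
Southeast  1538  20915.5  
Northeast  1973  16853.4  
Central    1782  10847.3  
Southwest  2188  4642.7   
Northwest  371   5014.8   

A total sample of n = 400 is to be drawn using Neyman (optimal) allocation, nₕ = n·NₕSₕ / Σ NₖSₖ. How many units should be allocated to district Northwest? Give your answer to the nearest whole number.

Southeast: NₕSₕ = 1538·20915.5 = 32168039
Northeast: NₕSₕ = 1973·16853.4 = 33251758.2
Central: NₕSₕ = 1782·10847.3 = 19329888.6
Southwest: NₕSₕ = 2188·4642.7 = 10158227.6
Northwest: NₕSₕ = 371·5014.8 = 1860490.8
Σ NₕSₕ = 96768404.2.
n_Northwest = 400·1860490.8/96768404.2 = 7.690... → 8.

8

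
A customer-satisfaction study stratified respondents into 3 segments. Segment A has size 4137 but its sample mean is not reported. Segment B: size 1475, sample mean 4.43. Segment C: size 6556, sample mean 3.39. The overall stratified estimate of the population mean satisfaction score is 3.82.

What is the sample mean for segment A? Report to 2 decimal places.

Σ Nₕx̄ₕ = N·μ, so 4137·x̄_A = 12168·3.82 − (1475·4.43 + 6556·3.39).
= 46481.76 − 28759.09 = 17722.67.
x̄_A = 17722.67 / 4137 = 4.2839... → 4.28.

4.28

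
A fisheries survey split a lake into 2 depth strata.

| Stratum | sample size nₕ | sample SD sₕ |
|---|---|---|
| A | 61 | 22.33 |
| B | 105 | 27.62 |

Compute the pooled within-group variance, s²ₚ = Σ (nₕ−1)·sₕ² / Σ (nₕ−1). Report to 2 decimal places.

Degrees of freedom: 60 + 104 = 164.
Σ(nₕ−1)sₕ² = 60·498.6289 + 104·762.8644 = 109255.6316.
s²ₚ = 109255.6316 / 164 = 666.1929... → 666.19.

666.19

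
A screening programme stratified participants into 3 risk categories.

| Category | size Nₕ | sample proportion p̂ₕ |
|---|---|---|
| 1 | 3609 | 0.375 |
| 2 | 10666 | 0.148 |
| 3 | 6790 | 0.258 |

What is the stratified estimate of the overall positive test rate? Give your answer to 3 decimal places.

0.222

N = 3609 + 10666 + 6790 = 21065.
Overall proportion = Σ (Nₕ/N)·p̂ₕ.
Σ Nₕp̂ₕ = 1353.375 + 1578.568 + 1751.82 = 4683.763.
4683.763 / 21065 = 0.22235... → 0.222.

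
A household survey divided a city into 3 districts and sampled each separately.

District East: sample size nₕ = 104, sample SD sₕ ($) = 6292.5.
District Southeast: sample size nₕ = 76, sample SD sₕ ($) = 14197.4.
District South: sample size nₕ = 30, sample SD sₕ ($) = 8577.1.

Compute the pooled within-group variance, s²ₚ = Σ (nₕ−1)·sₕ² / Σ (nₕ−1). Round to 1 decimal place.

Degrees of freedom: 103 + 75 + 29 = 207.
Σ(nₕ−1)sₕ² = 103·39595556.25 + 75·201566166.76 + 29·73566644.41 = 21329237488.64.
s²ₚ = 21329237488.64 / 207 = 103039794.631... → 103039794.6.

103039794.6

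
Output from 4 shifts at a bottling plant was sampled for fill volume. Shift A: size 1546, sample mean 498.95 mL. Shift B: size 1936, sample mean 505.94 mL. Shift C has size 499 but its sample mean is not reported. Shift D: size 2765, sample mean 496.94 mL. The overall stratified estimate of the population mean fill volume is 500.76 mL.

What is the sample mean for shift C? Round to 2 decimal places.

N = 1546 + 1936 + 499 + 2765 = 6746.
Overall total = μ·N = 500.76·6746 = 3378126.96.
Subtract the known strata: 1546·498.95 + 1936·505.94 + 2765·496.94 = 3124915.64.
Remaining total for shift C: 3378126.96 − 3124915.64 = 253211.32.
Divide by its size: 253211.32 / 499 = 507.4375... → 507.44.

507.44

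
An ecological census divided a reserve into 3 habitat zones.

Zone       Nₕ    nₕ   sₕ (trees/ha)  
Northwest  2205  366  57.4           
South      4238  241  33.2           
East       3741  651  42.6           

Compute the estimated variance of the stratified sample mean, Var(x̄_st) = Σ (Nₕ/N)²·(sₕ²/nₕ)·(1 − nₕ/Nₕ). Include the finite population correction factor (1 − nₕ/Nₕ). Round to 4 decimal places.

N = 10184; Wₕ = Nₕ/N.
zone Northwest: (2205/10184)²·57.4²/366·(1 − 366/2205) = 0.3519624
zone South: (4238/10184)²·33.2²/241·(1 − 241/4238) = 0.7469946
zone East: (3741/10184)²·42.6²/651·(1 − 651/3741) = 0.3107046
Sum = 1.4096615 → 1.4097.

1.4097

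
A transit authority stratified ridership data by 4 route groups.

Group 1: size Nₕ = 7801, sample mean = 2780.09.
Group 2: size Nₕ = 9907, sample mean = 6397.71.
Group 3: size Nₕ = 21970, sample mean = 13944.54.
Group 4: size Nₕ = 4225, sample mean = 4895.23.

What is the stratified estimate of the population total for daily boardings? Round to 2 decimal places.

Population total = Σ Nₕ·x̄ₕ (each stratum's size times its mean).
7801·2780.09 + 9907·6397.71 + 21970·13944.54 + 4225·4895.23 = 21687482.09 + 63382112.97 + 306361543.8 + 20682346.75 = 412113485.61.

412113485.61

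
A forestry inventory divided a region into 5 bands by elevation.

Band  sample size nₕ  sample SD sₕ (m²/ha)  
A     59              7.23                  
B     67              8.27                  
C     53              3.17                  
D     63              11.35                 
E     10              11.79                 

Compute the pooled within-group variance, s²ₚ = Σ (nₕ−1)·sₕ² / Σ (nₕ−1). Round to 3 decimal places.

A: (59−1)·7.23² = 58·52.2729 = 3031.8282
B: (67−1)·8.27² = 66·68.3929 = 4513.9314
C: (53−1)·3.17² = 52·10.0489 = 522.5428
D: (63−1)·11.35² = 62·128.8225 = 7986.995
E: (10−1)·11.79² = 9·139.0041 = 1251.0369
Numerator = 17306.3343; denominator = Σ(nₕ−1) = 247.
s²ₚ = 17306.3343/247 = 70.06613... → 70.066.

70.066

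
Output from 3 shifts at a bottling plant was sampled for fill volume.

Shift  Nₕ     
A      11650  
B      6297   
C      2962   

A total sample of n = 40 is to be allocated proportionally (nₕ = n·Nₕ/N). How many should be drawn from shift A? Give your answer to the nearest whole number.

22

N = 11650 + 6297 + 2962 = 20909.
n_A = 40·11650/20909 = 22.287... → 22.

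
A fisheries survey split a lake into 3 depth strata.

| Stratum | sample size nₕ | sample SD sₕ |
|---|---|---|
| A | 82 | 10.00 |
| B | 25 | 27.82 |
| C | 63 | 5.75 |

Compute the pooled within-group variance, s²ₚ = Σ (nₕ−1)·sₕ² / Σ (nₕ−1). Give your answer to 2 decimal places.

A: (82−1)·10.00² = 81·100 = 8100
B: (25−1)·27.82² = 24·773.9524 = 18574.8576
C: (63−1)·5.75² = 62·33.0625 = 2049.875
Numerator = 28724.7326; denominator = Σ(nₕ−1) = 167.
s²ₚ = 28724.7326/167 = 172.0044... → 172.00.

172.00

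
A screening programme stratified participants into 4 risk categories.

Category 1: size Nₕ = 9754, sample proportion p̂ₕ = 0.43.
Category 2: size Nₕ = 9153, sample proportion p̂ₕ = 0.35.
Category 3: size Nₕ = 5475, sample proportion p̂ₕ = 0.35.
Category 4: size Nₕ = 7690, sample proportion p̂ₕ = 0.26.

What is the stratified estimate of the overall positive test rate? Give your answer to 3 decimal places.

N = 9754 + 9153 + 5475 + 7690 = 32072.
Overall proportion = Σ (Nₕ/N)·p̂ₕ.
Σ Nₕp̂ₕ = 4194.22 + 3203.55 + 1916.25 + 1999.4 = 11313.42.
11313.42 / 32072 = 0.35275... → 0.353.

0.353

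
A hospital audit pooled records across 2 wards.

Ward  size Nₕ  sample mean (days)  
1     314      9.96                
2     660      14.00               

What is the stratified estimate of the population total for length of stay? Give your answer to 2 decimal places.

12367.44

1: 314·9.96 = 3127.44
2: 660·14.00 = 9240
τ̂ = Σ Nₕx̄ₕ = 12367.44.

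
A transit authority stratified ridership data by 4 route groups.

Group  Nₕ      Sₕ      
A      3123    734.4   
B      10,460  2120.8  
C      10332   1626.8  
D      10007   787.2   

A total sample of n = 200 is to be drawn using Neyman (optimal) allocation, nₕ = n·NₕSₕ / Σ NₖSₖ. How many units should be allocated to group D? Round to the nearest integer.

32

Σ NₕSₕ = 3123·734.4 + 10460·2120.8 + 10332·1626.8 + 10007·787.2 = 49162707.2.
Share for D: 7877510.4/49162707.2 = 0.16023.
n_D = 200 × 0.16023 = 32.047... → 32.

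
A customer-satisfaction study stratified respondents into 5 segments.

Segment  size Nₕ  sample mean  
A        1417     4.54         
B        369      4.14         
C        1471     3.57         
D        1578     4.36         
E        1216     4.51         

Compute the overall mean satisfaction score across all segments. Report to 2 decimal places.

4.23

N = 1417 + 369 + 1471 + 1578 + 1216 = 6051.
Overall mean = Σ (Nₕ/N)·x̄ₕ — weight by population share, not a simple average.
Σ Nₕx̄ₕ = 1417·4.54 + 369·4.14 + 1471·3.57 + 1578·4.36 + 1216·4.51 = 6433.18 + 1527.66 + 5251.47 + 6880.08 + 5484.16 = 25576.55.
Divide by N: 25576.55 / 6051 = 4.2268... → 4.23.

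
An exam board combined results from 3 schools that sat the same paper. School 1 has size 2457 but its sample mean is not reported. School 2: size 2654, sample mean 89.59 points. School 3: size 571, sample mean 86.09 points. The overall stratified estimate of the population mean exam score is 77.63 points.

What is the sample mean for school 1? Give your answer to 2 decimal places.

N = 2457 + 2654 + 571 = 5682.
Overall total = μ·N = 77.63·5682 = 441093.66.
Subtract the known strata: 2654·89.59 + 571·86.09 = 286929.25.
Remaining total for school 1: 441093.66 − 286929.25 = 154164.41.
Divide by its size: 154164.41 / 2457 = 62.7450... → 62.74.

62.74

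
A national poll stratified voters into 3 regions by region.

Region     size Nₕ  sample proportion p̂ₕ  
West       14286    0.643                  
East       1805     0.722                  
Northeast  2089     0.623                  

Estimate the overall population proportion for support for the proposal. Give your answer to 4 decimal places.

Wₕ = Nₕ/N with N = 18180: 0.7858, 0.0993, 0.1149.
p̂_st = 0.7858·0.643 + 0.0993·0.722 + 0.1149·0.623 ≈ 0.648545... → 0.6485.

0.6485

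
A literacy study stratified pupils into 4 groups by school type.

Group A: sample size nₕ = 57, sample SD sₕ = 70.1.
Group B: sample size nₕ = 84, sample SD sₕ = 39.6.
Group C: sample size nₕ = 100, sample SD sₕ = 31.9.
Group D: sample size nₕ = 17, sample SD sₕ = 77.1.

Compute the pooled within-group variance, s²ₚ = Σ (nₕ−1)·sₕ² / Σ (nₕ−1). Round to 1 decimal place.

A: (57−1)·70.1² = 56·4914.01 = 275184.56
B: (84−1)·39.6² = 83·1568.16 = 130157.28
C: (100−1)·31.9² = 99·1017.61 = 100743.39
D: (17−1)·77.1² = 16·5944.41 = 95110.56
Numerator = 601195.79; denominator = Σ(nₕ−1) = 254.
s²ₚ = 601195.79/254 = 2366.913... → 2366.9.

2366.9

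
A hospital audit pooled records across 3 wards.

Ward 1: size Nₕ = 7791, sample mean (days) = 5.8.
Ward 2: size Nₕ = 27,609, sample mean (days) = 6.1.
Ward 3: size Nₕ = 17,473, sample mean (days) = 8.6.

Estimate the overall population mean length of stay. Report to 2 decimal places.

x̄_st = (Σ Nₕx̄ₕ) / (Σ Nₕ) = (7791·5.8 + 27609·6.1 + 17473·8.6) / 52873
= 363870.5 / 52873 = 6.8820... → 6.88.

6.88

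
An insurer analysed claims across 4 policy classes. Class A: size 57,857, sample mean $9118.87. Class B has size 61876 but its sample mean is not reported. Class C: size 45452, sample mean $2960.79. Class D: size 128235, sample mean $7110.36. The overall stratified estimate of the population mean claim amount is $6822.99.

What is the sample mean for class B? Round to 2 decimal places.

6917.71

Σ Nₕx̄ₕ = N·μ, so 61876·x̄_B = 293420·6822.99 − (57857·9118.87 + 45452·2960.79 + 128235·7110.36).
= 2002001725.8 − 1573961303.27 = 428040422.53.
x̄_B = 428040422.53 / 61876 = 6917.7132... → 6917.71.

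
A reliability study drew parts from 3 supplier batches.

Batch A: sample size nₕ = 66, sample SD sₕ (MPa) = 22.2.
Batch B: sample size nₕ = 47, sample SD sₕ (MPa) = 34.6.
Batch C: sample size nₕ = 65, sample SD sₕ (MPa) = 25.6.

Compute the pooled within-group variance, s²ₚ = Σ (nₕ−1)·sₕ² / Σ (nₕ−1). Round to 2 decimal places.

A: (66−1)·22.2² = 65·492.84 = 32034.6
B: (47−1)·34.6² = 46·1197.16 = 55069.36
C: (65−1)·25.6² = 64·655.36 = 41943.04
Numerator = 129047; denominator = Σ(nₕ−1) = 175.
s²ₚ = 129047/175 = 737.4114... → 737.41.

737.41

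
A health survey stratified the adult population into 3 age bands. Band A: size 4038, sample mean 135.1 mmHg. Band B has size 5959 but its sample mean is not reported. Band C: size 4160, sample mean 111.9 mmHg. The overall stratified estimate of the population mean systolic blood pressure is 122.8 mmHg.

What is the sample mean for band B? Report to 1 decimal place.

122.1

Σ Nₕx̄ₕ = N·μ, so 5959·x̄_B = 14157·122.8 − (4038·135.1 + 4160·111.9).
= 1738479.6 − 1011037.8 = 727441.8.
x̄_B = 727441.8 / 5959 = 122.074... → 122.1.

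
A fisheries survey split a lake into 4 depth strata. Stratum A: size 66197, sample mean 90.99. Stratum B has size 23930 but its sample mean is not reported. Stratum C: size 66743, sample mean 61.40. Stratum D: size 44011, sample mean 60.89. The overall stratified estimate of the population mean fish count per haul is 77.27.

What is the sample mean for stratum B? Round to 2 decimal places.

N = 66197 + 23930 + 66743 + 44011 = 200881.
Overall total = μ·N = 77.27·200881 = 15522074.87.
Subtract the known strata: 66197·90.99 + 66743·61.40 + 44011·60.89 = 12801115.02.
Remaining total for stratum B: 15522074.87 − 12801115.02 = 2720959.85.
Divide by its size: 2720959.85 / 23930 = 113.7050... → 113.70.

113.70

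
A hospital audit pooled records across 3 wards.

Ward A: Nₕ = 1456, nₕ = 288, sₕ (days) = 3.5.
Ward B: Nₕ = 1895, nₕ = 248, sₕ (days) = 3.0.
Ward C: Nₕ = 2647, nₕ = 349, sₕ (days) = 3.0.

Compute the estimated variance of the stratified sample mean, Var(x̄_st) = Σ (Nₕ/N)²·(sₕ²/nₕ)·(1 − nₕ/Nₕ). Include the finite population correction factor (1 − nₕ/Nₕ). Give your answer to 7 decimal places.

0.0095192

N = 5998; Wₕ = Nₕ/N.
ward A: (1456/5998)²·3.5²/288·(1 − 288/1456) = 0.0020106427
ward B: (1895/5998)²·3.0²/248·(1 − 248/1895) = 0.0031483334
ward C: (2647/5998)²·3.0²/349·(1 − 349/2647) = 0.0043602172
Sum = 0.0095191933 → 0.0095192.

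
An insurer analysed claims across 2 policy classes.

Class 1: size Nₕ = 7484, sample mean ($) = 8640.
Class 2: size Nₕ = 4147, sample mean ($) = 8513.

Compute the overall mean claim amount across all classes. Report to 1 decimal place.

8594.7

N = 7484 + 4147 = 11631.
Weight each subgroup mean by Nₕ/N and sum.
Σ Nₕx̄ₕ = 7484·8640 + 4147·8513 = 64661760 + 35303411 = 99965171.
Divide by N: 99965171 / 11631 = 8594.719... → 8594.7.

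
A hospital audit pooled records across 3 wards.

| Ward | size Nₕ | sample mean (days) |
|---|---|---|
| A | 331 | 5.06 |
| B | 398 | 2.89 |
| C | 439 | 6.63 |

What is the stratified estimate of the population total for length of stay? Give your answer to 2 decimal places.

Population total = Σ Nₕ·x̄ₕ (each stratum's size times its mean).
331·5.06 + 398·2.89 + 439·6.63 = 1674.86 + 1150.22 + 2910.57 = 5735.65.

5735.65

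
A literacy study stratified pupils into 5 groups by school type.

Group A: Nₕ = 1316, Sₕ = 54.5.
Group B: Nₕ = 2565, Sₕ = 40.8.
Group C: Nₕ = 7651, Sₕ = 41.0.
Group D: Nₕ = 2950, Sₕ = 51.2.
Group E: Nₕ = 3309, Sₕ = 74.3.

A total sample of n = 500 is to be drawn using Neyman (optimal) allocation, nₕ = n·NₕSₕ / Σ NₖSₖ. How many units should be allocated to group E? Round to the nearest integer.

139

A: NₕSₕ = 1316·54.5 = 71722
B: NₕSₕ = 2565·40.8 = 104652
C: NₕSₕ = 7651·41.0 = 313691
D: NₕSₕ = 2950·51.2 = 151040
E: NₕSₕ = 3309·74.3 = 245858.7
Σ NₕSₕ = 886963.7.
n_E = 500·245858.7/886963.7 = 138.596... → 139.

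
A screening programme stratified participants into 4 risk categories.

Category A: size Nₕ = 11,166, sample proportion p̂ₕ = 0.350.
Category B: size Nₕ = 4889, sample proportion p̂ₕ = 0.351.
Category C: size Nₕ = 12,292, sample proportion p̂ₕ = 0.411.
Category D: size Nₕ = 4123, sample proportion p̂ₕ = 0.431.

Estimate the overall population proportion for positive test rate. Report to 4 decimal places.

N = 11166 + 4889 + 12292 + 4123 = 32470.
Overall proportion = Σ (Nₕ/N)·p̂ₕ.
Σ Nₕp̂ₕ = 3908.1 + 1716.039 + 5052.012 + 1777.013 = 12453.164.
12453.164 / 32470 = 0.383528... → 0.3835.

0.3835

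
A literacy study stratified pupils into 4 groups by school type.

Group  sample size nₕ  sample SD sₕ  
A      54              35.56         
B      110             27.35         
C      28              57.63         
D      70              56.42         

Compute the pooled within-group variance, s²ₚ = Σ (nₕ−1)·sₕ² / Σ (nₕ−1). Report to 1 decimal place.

1774.7

A: (54−1)·35.56² = 53·1264.5136 = 67019.2208
B: (110−1)·27.35² = 109·748.0225 = 81534.4525
C: (28−1)·57.63² = 27·3321.2169 = 89672.8563
D: (70−1)·56.42² = 69·3183.2164 = 219641.9316
Numerator = 457868.4612; denominator = Σ(nₕ−1) = 258.
s²ₚ = 457868.4612/258 = 1774.684... → 1774.7.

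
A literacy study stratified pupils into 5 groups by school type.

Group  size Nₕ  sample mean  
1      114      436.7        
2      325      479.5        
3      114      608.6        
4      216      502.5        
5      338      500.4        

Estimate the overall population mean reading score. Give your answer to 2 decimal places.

499.26

x̄_st = (Σ Nₕx̄ₕ) / (Σ Nₕ) = (114·436.7 + 325·479.5 + 114·608.6 + 216·502.5 + 338·500.4) / 1107
= 552676.9 / 1107 = 499.2565... → 499.26.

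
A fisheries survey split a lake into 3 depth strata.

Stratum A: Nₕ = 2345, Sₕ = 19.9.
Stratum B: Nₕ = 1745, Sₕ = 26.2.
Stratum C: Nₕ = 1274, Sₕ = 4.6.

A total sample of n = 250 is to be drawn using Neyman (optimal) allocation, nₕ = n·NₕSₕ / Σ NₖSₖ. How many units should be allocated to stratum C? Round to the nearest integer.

15

Σ NₕSₕ = 2345·19.9 + 1745·26.2 + 1274·4.6 = 98244.9.
Share for C: 5860.4/98244.9 = 0.05965.
n_C = 250 × 0.05965 = 14.913... → 15.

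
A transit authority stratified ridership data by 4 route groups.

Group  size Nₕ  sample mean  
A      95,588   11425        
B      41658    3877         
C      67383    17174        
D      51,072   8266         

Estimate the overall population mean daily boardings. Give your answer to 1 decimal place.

11079.3

x̄_st = (Σ Nₕx̄ₕ) / (Σ Nₕ) = (95588·11425 + 41658·3877 + 67383·17174 + 51072·8266) / 255701
= 2832997760 / 255701 = 11079.338... → 11079.3.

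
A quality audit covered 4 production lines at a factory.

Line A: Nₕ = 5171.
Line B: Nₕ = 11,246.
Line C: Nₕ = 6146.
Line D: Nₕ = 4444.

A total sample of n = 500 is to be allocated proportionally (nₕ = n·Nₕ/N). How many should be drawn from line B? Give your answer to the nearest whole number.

208

N = 5171 + 11246 + 6146 + 4444 = 27007.
n_B = 500·11246/27007 = 208.205... → 208.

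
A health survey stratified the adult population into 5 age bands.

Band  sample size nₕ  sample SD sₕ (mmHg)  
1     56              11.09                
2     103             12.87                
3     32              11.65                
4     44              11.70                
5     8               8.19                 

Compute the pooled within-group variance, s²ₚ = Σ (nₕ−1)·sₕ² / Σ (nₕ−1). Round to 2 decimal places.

143.79

Degrees of freedom: 55 + 102 + 31 + 43 + 7 = 238.
Σ(nₕ−1)sₕ² = 55·122.9881 + 102·165.6369 + 31·135.7225 + 43·136.89 + 7·67.0761 = 34222.5095.
s²ₚ = 34222.5095 / 238 = 143.7921... → 143.79.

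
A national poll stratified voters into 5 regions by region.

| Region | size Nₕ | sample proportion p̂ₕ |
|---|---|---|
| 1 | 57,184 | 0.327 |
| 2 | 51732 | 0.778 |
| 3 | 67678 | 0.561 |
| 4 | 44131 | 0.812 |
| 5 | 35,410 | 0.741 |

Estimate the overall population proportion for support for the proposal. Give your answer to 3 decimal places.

Wₕ = Nₕ/N with N = 256135: 0.2233, 0.2020, 0.2642, 0.1723, 0.1382.
p̂_st = 0.2233·0.327 + 0.2020·0.778 + 0.2642·0.561 + 0.1723·0.812 + 0.1382·0.741 ≈ 0.62072... → 0.621.

0.621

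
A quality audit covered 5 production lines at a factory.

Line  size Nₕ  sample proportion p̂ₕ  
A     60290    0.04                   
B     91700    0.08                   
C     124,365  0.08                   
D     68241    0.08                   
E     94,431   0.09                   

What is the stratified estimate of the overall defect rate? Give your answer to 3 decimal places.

Wₕ = Nₕ/N with N = 439027: 0.1373, 0.2089, 0.2833, 0.1554, 0.2151.
p̂_st = 0.1373·0.04 + 0.2089·0.08 + 0.2833·0.08 + 0.1554·0.08 + 0.2151·0.09 ≈ 0.07666... → 0.077.

0.077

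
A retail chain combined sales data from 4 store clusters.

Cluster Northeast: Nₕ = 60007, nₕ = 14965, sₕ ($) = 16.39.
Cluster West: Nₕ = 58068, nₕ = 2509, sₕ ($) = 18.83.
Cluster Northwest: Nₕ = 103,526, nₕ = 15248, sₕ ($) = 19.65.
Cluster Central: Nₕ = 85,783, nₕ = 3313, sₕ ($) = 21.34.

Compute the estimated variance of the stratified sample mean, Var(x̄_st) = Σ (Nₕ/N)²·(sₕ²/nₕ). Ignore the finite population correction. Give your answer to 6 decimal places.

0.019305

N = 307384. Term for each stratum: Wₕ²sₕ²/nₕ.
Var(x̄_st) = 0.000684105 + 0.005043258 + 0.002872424 + 0.010705509 = 0.019305296 → 0.019305.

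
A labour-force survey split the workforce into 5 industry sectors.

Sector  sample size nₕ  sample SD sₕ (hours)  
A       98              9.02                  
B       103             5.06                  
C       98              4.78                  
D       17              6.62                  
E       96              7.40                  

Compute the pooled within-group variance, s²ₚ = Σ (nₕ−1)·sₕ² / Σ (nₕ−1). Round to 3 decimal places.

45.757

Degrees of freedom: 97 + 102 + 97 + 16 + 95 = 407.
Σ(nₕ−1)sₕ² = 97·81.3604 + 102·25.6036 + 97·22.8484 + 16·43.8244 + 95·54.76 = 18623.2112.
s²ₚ = 18623.2112 / 407 = 45.75728... → 45.757.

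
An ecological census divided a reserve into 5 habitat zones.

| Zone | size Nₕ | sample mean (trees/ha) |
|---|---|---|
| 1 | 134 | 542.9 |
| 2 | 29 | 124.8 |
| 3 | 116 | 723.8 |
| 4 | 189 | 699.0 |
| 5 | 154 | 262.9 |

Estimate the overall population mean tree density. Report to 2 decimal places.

x̄_st = (Σ Nₕx̄ₕ) / (Σ Nₕ) = (134·542.9 + 29·124.8 + 116·723.8 + 189·699.0 + 154·262.9) / 622
= 332926.2 / 622 = 535.2511... → 535.25.

535.25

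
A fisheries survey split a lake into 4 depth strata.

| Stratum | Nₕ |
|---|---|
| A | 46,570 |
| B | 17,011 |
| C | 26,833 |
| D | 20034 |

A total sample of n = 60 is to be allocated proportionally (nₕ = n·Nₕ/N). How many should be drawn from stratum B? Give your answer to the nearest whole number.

Share of stratum B = 17011/110448 = 0.15402.
Allocate 60 × 0.15402 = 9.241... → 9.

9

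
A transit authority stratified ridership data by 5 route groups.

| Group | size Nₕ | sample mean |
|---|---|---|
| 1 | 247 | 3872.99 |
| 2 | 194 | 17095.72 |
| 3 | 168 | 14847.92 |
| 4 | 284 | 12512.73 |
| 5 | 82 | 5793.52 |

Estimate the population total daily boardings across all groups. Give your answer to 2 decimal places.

10796332.73

Population total = Σ Nₕ·x̄ₕ (each stratum's size times its mean).
247·3872.99 + 194·17095.72 + 168·14847.92 + 284·12512.73 + 82·5793.52 = 956628.53 + 3316569.68 + 2494450.56 + 3553615.32 + 475068.64 = 10796332.73.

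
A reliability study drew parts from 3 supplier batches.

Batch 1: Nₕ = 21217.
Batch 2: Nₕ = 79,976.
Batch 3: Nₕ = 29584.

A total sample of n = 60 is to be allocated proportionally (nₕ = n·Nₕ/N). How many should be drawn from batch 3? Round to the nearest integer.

Share of batch 3 = 29584/130777 = 0.22622.
Allocate 60 × 0.22622 = 13.573... → 14.

14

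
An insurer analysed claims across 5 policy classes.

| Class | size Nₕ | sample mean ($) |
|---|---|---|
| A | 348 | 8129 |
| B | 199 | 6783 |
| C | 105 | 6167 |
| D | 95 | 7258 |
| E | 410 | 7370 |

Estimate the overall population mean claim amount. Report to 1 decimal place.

7379.0

N = 348 + 199 + 105 + 95 + 410 = 1157.
The stratified mean weights each stratum mean by its population share Nₕ/N.
Σ Nₕx̄ₕ = 348·8129 + 199·6783 + 105·6167 + 95·7258 + 410·7370 = 2828892 + 1349817 + 647535 + 689510 + 3021700 = 8537454.
Divide by N: 8537454 / 1157 = 7378.958... → 7379.0.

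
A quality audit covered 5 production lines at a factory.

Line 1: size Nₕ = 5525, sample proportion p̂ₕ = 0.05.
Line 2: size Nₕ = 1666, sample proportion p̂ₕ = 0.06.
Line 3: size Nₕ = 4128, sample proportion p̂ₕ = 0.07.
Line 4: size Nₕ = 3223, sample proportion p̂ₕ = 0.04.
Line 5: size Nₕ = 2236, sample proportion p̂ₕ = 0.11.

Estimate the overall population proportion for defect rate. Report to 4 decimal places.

0.0620

N = 5525 + 1666 + 4128 + 3223 + 2236 = 16778.
Overall proportion = Σ (Nₕ/N)·p̂ₕ.
Σ Nₕp̂ₕ = 276.25 + 99.96 + 288.96 + 128.92 + 245.96 = 1040.05.
1040.05 / 16778 = 0.061989... → 0.0620.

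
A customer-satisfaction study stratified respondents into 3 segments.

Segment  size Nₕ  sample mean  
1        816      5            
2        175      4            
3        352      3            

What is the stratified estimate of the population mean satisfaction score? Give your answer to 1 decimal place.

N = 816 + 175 + 352 = 1343.
Overall mean = Σ (Nₕ/N)·x̄ₕ — weight by population share, not a simple average.
Σ Nₕx̄ₕ = 816·5 + 175·4 + 352·3 = 4080 + 700 + 1056 = 5836.
Divide by N: 5836 / 1343 = 4.345... → 4.3.

4.3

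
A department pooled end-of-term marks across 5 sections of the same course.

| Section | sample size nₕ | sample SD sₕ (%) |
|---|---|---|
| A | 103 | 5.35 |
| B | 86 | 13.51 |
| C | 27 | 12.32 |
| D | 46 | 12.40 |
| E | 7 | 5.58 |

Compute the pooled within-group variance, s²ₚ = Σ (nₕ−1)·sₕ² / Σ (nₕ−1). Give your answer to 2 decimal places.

111.69

Degrees of freedom: 102 + 85 + 26 + 45 + 6 = 264.
Σ(nₕ−1)sₕ² = 102·28.6225 + 85·182.5201 + 26·151.7824 + 45·153.76 + 6·31.1364 = 29486.0643.
s²ₚ = 29486.0643 / 264 = 111.6896... → 111.69.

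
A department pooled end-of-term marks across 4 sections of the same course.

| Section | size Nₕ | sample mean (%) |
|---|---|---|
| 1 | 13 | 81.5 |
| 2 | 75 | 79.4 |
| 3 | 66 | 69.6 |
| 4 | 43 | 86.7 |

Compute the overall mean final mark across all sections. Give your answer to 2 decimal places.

77.85

x̄_st = (Σ Nₕx̄ₕ) / (Σ Nₕ) = (13·81.5 + 75·79.4 + 66·69.6 + 43·86.7) / 197
= 15336.2 / 197 = 77.8487... → 77.85.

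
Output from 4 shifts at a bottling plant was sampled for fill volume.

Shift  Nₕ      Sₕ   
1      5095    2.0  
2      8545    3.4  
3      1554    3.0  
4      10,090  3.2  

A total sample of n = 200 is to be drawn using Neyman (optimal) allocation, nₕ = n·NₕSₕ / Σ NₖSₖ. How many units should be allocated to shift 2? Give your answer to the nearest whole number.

76

Σ NₕSₕ = 5095·2.0 + 8545·3.4 + 1554·3.0 + 10090·3.2 = 76193.
Share for 2: 29053/76193 = 0.38131.
n_2 = 200 × 0.38131 = 76.262... → 76.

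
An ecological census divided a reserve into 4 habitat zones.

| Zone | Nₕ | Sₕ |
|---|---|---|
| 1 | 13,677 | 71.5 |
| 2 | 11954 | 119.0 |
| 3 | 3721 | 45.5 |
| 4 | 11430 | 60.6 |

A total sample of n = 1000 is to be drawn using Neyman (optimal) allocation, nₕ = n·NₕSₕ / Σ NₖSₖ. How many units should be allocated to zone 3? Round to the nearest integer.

1: NₕSₕ = 13677·71.5 = 977905.5
2: NₕSₕ = 11954·119.0 = 1422526
3: NₕSₕ = 3721·45.5 = 169305.5
4: NₕSₕ = 11430·60.6 = 692658
Σ NₕSₕ = 3262395.
n_3 = 1000·169305.5/3262395 = 51.896... → 52.

52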